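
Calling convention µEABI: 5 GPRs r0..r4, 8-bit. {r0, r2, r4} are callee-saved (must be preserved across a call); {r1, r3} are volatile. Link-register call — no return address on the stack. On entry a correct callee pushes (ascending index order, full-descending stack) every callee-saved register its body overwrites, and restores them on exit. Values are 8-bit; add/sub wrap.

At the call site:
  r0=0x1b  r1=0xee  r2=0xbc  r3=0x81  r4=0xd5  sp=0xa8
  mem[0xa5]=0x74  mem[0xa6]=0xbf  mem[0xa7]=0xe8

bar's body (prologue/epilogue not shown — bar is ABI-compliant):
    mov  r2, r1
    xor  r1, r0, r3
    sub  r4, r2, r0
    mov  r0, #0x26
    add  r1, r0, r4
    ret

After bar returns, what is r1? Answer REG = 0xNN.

REG = 0xf9

prologue: push r0 → mem[0xa7]=0x1b, sp=0xa7
prologue: push r2 → mem[0xa6]=0xbc, sp=0xa6
prologue: push r4 → mem[0xa5]=0xd5, sp=0xa5
body[0] mov  r2, r1 → r2=0xee
body[1] xor  r1, r0, r3 → r1=0x9a
body[2] sub  r4, r2, r0 → r4=0xd3
body[3] mov  r0, #0x26 → r0=0x26
body[4] add  r1, r0, r4 → r1=0xf9
epilogue: pop r4=0xd5, sp=0xa6
epilogue: pop r2=0xbc, sp=0xa7
epilogue: pop r0=0x1b, sp=0xa8
r1 is caller-saved → body value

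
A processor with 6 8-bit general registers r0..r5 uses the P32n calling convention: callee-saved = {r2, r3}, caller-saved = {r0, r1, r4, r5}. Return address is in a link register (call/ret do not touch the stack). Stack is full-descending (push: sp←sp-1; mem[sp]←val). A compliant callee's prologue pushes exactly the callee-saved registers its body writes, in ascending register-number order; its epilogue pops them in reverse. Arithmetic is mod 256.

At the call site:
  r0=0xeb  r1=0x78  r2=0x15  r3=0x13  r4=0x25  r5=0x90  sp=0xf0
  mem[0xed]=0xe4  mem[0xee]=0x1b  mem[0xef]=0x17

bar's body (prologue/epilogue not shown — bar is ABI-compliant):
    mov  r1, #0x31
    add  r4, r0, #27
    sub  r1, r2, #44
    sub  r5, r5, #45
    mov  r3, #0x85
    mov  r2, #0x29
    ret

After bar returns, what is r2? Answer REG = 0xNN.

prologue: push r2 → mem[0xef]=0x15, sp=0xef
prologue: push r3 → mem[0xee]=0x13, sp=0xee
body[0] mov  r1, #0x31 → r1=0x31
body[1] add  r4, r0, #27 → r4=0x06
body[2] sub  r1, r2, #44 → r1=0xe9
body[3] sub  r5, r5, #45 → r5=0x63
body[4] mov  r3, #0x85 → r3=0x85
body[5] mov  r2, #0x29 → r2=0x29
epilogue: pop r3=0x13, sp=0xef
epilogue: pop r2=0x15, sp=0xf0
r2 is callee-saved → restored

REG = 0x15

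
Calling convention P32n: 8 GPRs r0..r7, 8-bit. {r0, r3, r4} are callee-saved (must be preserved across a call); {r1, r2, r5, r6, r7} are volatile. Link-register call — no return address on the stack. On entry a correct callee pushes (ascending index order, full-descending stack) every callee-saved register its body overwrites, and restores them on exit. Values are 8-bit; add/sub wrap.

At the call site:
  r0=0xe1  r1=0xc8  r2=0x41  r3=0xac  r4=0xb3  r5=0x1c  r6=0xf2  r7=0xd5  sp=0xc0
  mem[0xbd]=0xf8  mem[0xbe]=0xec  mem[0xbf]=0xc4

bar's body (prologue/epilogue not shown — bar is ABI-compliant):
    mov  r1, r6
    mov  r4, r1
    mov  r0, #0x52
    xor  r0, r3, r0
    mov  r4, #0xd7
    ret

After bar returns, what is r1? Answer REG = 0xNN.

REG = 0xf2

prologue: push r0 → mem[0xbf]=0xe1, sp=0xbf
prologue: push r4 → mem[0xbe]=0xb3, sp=0xbe
body[0] mov  r1, r6 → r1=0xf2
body[1] mov  r4, r1 → r4=0xf2
body[2] mov  r0, #0x52 → r0=0x52
body[3] xor  r0, r3, r0 → r0=0xfe
body[4] mov  r4, #0xd7 → r4=0xd7
epilogue: pop r4=0xb3, sp=0xbf
epilogue: pop r0=0xe1, sp=0xc0
r1 is caller-saved → body value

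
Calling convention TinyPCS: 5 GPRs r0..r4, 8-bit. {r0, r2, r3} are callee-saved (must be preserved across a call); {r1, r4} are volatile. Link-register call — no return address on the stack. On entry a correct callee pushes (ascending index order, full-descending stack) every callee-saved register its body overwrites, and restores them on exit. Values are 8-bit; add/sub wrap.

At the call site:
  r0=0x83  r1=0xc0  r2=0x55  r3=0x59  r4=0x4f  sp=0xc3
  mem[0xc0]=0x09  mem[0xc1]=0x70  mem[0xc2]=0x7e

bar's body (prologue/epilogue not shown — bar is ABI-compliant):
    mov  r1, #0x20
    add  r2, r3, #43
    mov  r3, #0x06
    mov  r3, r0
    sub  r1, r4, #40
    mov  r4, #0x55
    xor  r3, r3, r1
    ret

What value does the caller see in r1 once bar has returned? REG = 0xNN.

prologue: push r2 → mem[0xc2]=0x55, sp=0xc2
prologue: push r3 → mem[0xc1]=0x59, sp=0xc1
body[0] mov  r1, #0x20 → r1=0x20
body[1] add  r2, r3, #43 → r2=0x84
body[2] mov  r3, #0x06 → r3=0x06
body[3] mov  r3, r0 → r3=0x83
body[4] sub  r1, r4, #40 → r1=0x27
body[5] mov  r4, #0x55 → r4=0x55
body[6] xor  r3, r3, r1 → r3=0xa4
epilogue: pop r3=0x59, sp=0xc2
epilogue: pop r2=0x55, sp=0xc3
r1 is caller-saved → body value

REG = 0x27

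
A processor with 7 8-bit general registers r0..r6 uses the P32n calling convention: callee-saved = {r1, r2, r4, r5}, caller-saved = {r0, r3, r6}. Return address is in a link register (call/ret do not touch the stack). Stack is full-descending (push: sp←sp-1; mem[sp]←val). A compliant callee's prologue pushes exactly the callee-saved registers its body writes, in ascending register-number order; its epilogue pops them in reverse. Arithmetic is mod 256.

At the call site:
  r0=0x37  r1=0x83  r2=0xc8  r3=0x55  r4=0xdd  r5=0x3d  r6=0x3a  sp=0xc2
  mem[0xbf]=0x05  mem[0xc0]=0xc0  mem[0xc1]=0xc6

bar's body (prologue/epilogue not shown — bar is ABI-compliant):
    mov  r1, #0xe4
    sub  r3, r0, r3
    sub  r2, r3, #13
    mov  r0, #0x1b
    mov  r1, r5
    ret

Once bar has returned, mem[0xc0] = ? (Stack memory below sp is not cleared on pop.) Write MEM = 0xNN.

MEM = 0xc8

prologue: push r1 → mem[0xc1]=0x83, sp=0xc1
prologue: push r2 → mem[0xc0]=0xc8, sp=0xc0
body[0] mov  r1, #0xe4 → r1=0xe4
body[1] sub  r3, r0, r3 → r3=0xe2
body[2] sub  r2, r3, #13 → r2=0xd5
body[3] mov  r0, #0x1b → r0=0x1b
body[4] mov  r1, r5 → r1=0x3d
epilogue: pop r2=0xc8, sp=0xc1
epilogue: pop r1=0x83, sp=0xc2
prologue pushed ['r1', 'r2'] at ['0xc1', '0xc0']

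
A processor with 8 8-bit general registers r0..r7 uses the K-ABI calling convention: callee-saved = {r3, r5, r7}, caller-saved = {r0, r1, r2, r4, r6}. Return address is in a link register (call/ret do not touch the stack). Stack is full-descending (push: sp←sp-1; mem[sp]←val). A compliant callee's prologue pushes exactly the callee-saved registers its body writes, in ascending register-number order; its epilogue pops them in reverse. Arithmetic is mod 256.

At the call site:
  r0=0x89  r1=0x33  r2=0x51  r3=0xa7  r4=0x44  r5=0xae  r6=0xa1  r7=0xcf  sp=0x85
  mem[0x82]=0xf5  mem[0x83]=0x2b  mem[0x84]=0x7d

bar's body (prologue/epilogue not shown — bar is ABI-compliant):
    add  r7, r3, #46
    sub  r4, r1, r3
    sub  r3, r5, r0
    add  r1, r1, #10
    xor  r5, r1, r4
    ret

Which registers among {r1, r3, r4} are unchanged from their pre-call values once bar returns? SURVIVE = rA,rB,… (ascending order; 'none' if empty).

prologue: push r3 → mem[0x84]=0xa7, sp=0x84
prologue: push r5 → mem[0x83]=0xae, sp=0x83
prologue: push r7 → mem[0x82]=0xcf, sp=0x82
body[0] add  r7, r3, #46 → r7=0xd5
body[1] sub  r4, r1, r3 → r4=0x8c
body[2] sub  r3, r5, r0 → r3=0x25
body[3] add  r1, r1, #10 → r1=0x3d
body[4] xor  r5, r1, r4 → r5=0xb1
epilogue: pop r7=0xcf, sp=0x83
epilogue: pop r5=0xae, sp=0x84
epilogue: pop r3=0xa7, sp=0x85
r1: caller-saved, written=True
r3: callee-saved, written=True
r4: caller-saved, written=True

SURVIVE = r3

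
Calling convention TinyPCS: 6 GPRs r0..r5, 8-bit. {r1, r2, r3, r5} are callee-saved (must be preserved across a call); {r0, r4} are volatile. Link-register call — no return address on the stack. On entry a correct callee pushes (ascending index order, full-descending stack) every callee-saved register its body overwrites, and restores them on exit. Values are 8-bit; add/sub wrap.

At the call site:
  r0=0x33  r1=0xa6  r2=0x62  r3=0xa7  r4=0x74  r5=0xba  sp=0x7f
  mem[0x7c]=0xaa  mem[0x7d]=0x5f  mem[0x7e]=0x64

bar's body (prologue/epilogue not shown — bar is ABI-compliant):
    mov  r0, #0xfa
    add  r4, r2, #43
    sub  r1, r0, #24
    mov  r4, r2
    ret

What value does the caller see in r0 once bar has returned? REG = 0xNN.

prologue: push r1 -> mem[0x7e]=0xa6, sp=0x7e
body[0] mov  r0, #0xfa -> r0=0xfa
body[1] add  r4, r2, #43 -> r4=0x8d
body[2] sub  r1, r0, #24 -> r1=0xe2
body[3] mov  r4, r2 -> r4=0x62
epilogue: pop r1=0xa6, sp=0x7f
r0 is caller-saved -> body value

REG = 0xfa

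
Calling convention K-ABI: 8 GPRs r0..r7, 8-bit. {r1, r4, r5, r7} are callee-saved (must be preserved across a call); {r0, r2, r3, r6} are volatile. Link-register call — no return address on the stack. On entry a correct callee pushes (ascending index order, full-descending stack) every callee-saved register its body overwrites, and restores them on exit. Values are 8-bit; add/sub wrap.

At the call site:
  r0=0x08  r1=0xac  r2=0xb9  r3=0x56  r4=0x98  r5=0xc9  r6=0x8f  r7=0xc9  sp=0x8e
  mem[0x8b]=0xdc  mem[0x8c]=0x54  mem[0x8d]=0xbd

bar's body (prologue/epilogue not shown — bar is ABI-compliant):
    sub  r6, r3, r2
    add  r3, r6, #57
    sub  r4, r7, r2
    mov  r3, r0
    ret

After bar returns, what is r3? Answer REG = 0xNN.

REG = 0x08

prologue: push r4 -> mem[0x8d]=0x98, sp=0x8d
body[0] sub  r6, r3, r2 -> r6=0x9d
body[1] add  r3, r6, #57 -> r3=0xd6
body[2] sub  r4, r7, r2 -> r4=0x10
body[3] mov  r3, r0 -> r3=0x08
epilogue: pop r4=0x98, sp=0x8e
r3 is caller-saved -> body value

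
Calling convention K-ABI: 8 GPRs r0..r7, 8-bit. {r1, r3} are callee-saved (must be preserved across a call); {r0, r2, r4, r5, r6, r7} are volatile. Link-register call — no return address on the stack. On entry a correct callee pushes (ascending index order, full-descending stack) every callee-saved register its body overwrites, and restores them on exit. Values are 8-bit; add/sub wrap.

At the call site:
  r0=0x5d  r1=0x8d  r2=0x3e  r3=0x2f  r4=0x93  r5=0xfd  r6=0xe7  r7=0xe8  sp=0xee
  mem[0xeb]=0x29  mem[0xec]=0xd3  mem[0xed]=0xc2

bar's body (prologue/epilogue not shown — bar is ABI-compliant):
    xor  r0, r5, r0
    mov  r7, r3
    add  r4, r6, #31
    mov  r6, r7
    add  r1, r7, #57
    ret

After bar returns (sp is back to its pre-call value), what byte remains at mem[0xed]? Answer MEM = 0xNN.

MEM = 0x8d

prologue: push r1 → mem[0xed]=0x8d, sp=0xed
body[0] xor  r0, r5, r0 → r0=0xa0
body[1] mov  r7, r3 → r7=0x2f
body[2] add  r4, r6, #31 → r4=0x06
body[3] mov  r6, r7 → r6=0x2f
body[4] add  r1, r7, #57 → r1=0x68
epilogue: pop r1=0x8d, sp=0xee
prologue pushed ['r1'] at ['0xed']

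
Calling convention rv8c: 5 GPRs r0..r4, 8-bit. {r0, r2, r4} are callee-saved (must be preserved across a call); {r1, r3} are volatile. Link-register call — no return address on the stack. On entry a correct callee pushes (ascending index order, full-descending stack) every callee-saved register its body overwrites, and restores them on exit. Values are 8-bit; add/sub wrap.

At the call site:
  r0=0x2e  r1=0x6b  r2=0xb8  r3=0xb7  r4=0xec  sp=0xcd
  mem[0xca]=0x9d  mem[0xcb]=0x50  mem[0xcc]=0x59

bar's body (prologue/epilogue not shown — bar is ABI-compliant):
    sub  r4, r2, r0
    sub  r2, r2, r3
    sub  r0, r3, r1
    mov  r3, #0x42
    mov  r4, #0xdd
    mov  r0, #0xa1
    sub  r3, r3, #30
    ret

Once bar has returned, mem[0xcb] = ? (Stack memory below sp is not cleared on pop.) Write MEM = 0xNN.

prologue: push r0 -> mem[0xcc]=0x2e, sp=0xcc
prologue: push r2 -> mem[0xcb]=0xb8, sp=0xcb
prologue: push r4 -> mem[0xca]=0xec, sp=0xca
body[0] sub  r4, r2, r0 -> r4=0x8a
body[1] sub  r2, r2, r3 -> r2=0x01
body[2] sub  r0, r3, r1 -> r0=0x4c
body[3] mov  r3, #0x42 -> r3=0x42
body[4] mov  r4, #0xdd -> r4=0xdd
body[5] mov  r0, #0xa1 -> r0=0xa1
body[6] sub  r3, r3, #30 -> r3=0x24
epilogue: pop r4=0xec, sp=0xcb
epilogue: pop r2=0xb8, sp=0xcc
epilogue: pop r0=0x2e, sp=0xcd
prologue pushed ['r0', 'r2', 'r4'] at ['0xcc', '0xcb', '0xca']

MEM = 0xb8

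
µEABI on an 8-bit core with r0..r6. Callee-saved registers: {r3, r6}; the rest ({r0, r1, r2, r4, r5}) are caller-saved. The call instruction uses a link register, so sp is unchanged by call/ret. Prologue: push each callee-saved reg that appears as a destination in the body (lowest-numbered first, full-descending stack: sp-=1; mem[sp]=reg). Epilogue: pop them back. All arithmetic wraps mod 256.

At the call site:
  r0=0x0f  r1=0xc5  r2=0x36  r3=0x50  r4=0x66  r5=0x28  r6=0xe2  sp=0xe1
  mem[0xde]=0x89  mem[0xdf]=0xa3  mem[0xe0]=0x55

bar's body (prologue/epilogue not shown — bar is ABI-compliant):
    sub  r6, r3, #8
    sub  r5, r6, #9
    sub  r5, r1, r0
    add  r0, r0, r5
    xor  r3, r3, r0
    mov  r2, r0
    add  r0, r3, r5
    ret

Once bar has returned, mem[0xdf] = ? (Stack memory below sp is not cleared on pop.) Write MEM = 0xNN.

prologue: push r3 → mem[0xe0]=0x50, sp=0xe0
prologue: push r6 → mem[0xdf]=0xe2, sp=0xdf
body[0] sub  r6, r3, #8 → r6=0x48
body[1] sub  r5, r6, #9 → r5=0x3f
body[2] sub  r5, r1, r0 → r5=0xb6
body[3] add  r0, r0, r5 → r0=0xc5
body[4] xor  r3, r3, r0 → r3=0x95
body[5] mov  r2, r0 → r2=0xc5
body[6] add  r0, r3, r5 → r0=0x4b
epilogue: pop r6=0xe2, sp=0xe0
epilogue: pop r3=0x50, sp=0xe1
prologue pushed ['r3', 'r6'] at ['0xe0', '0xdf']

MEM = 0xe2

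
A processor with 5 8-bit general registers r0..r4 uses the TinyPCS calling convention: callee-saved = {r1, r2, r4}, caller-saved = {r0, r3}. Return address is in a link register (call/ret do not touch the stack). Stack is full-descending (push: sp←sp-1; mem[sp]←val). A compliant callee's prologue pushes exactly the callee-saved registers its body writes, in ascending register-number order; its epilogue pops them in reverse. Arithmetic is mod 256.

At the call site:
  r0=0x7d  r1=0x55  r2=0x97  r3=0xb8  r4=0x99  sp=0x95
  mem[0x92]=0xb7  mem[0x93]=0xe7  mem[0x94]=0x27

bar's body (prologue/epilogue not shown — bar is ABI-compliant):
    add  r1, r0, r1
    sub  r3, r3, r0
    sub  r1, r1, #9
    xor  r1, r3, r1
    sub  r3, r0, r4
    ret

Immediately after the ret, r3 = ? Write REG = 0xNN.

REG = 0xe4

prologue: push r1 -> mem[0x94]=0x55, sp=0x94
body[0] add  r1, r0, r1 -> r1=0xd2
body[1] sub  r3, r3, r0 -> r3=0x3b
body[2] sub  r1, r1, #9 -> r1=0xc9
body[3] xor  r1, r3, r1 -> r1=0xf2
body[4] sub  r3, r0, r4 -> r3=0xe4
epilogue: pop r1=0x55, sp=0x95
r3 is caller-saved -> body value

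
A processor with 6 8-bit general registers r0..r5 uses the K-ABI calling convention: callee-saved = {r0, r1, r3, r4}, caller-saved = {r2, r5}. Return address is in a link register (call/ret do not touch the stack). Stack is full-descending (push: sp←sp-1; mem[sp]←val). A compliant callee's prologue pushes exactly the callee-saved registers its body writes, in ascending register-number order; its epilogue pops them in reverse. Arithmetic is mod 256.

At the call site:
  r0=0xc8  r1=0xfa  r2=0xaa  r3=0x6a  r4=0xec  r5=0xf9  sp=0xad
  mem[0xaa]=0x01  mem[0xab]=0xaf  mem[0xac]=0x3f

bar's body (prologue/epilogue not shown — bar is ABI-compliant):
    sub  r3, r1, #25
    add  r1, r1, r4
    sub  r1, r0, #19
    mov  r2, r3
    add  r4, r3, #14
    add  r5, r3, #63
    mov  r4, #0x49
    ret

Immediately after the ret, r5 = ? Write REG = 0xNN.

prologue: push r1 → mem[0xac]=0xfa, sp=0xac
prologue: push r3 → mem[0xab]=0x6a, sp=0xab
prologue: push r4 → mem[0xaa]=0xec, sp=0xaa
body[0] sub  r3, r1, #25 → r3=0xe1
body[1] add  r1, r1, r4 → r1=0xe6
body[2] sub  r1, r0, #19 → r1=0xb5
body[3] mov  r2, r3 → r2=0xe1
body[4] add  r4, r3, #14 → r4=0xef
body[5] add  r5, r3, #63 → r5=0x20
body[6] mov  r4, #0x49 → r4=0x49
epilogue: pop r4=0xec, sp=0xab
epilogue: pop r3=0x6a, sp=0xac
epilogue: pop r1=0xfa, sp=0xad
r5 is caller-saved → body value

REG = 0x20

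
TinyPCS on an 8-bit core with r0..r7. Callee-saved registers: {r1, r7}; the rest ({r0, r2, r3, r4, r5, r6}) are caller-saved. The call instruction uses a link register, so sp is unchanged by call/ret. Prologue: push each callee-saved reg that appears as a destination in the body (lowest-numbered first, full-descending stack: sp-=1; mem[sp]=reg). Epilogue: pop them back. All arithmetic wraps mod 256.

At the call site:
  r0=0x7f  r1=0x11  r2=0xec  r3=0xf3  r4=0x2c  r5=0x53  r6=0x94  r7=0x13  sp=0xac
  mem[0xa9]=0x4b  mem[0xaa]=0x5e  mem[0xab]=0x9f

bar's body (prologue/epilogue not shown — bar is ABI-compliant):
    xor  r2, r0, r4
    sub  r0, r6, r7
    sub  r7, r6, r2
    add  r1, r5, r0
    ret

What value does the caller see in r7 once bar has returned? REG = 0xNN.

REG = 0x13

prologue: push r1 -> mem[0xab]=0x11, sp=0xab
prologue: push r7 -> mem[0xaa]=0x13, sp=0xaa
body[0] xor  r2, r0, r4 -> r2=0x53
body[1] sub  r0, r6, r7 -> r0=0x81
body[2] sub  r7, r6, r2 -> r7=0x41
body[3] add  r1, r5, r0 -> r1=0xd4
epilogue: pop r7=0x13, sp=0xab
epilogue: pop r1=0x11, sp=0xac
r7 is callee-saved -> restored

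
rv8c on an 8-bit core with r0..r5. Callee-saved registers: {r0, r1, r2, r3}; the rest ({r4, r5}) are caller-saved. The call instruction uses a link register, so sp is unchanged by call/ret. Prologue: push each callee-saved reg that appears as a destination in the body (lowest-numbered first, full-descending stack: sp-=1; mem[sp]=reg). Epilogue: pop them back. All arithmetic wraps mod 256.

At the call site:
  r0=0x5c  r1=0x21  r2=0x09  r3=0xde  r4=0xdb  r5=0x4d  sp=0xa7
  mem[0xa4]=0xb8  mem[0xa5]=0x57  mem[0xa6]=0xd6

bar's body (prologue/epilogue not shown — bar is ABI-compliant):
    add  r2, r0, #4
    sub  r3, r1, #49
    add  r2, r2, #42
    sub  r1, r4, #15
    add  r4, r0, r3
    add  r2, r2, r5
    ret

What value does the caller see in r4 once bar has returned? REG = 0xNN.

prologue: push r1 → mem[0xa6]=0x21, sp=0xa6
prologue: push r2 → mem[0xa5]=0x09, sp=0xa5
prologue: push r3 → mem[0xa4]=0xde, sp=0xa4
body[0] add  r2, r0, #4 → r2=0x60
body[1] sub  r3, r1, #49 → r3=0xf0
body[2] add  r2, r2, #42 → r2=0x8a
body[3] sub  r1, r4, #15 → r1=0xcc
body[4] add  r4, r0, r3 → r4=0x4c
body[5] add  r2, r2, r5 → r2=0xd7
epilogue: pop r3=0xde, sp=0xa5
epilogue: pop r2=0x09, sp=0xa6
epilogue: pop r1=0x21, sp=0xa7
r4 is caller-saved → body value

REG = 0x4c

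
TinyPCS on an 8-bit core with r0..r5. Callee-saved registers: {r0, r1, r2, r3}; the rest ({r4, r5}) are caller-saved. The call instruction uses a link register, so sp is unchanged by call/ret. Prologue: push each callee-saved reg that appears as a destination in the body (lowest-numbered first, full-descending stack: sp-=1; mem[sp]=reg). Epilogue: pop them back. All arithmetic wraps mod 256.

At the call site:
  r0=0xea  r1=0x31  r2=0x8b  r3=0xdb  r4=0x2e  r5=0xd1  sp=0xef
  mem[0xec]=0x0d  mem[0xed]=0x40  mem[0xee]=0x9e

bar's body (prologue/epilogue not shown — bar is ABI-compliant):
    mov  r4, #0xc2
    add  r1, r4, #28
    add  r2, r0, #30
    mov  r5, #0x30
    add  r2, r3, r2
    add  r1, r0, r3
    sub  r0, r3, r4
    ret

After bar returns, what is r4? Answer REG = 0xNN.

REG = 0xc2

prologue: push r0 -> mem[0xee]=0xea, sp=0xee
prologue: push r1 -> mem[0xed]=0x31, sp=0xed
prologue: push r2 -> mem[0xec]=0x8b, sp=0xec
body[0] mov  r4, #0xc2 -> r4=0xc2
body[1] add  r1, r4, #28 -> r1=0xde
body[2] add  r2, r0, #30 -> r2=0x08
body[3] mov  r5, #0x30 -> r5=0x30
body[4] add  r2, r3, r2 -> r2=0xe3
body[5] add  r1, r0, r3 -> r1=0xc5
body[6] sub  r0, r3, r4 -> r0=0x19
epilogue: pop r2=0x8b, sp=0xed
epilogue: pop r1=0x31, sp=0xee
epilogue: pop r0=0xea, sp=0xef
r4 is caller-saved -> body value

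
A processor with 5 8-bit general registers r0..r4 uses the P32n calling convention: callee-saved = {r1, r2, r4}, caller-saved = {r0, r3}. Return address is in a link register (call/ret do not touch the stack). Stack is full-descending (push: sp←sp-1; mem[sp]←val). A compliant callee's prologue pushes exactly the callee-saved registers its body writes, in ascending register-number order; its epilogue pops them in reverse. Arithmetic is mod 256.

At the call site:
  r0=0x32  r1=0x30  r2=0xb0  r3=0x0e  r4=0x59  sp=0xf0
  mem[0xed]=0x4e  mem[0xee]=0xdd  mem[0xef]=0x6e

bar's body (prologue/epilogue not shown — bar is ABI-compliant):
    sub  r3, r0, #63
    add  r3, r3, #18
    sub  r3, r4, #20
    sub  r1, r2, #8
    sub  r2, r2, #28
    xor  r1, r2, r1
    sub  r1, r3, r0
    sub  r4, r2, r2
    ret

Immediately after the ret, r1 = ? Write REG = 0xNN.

prologue: push r1 → mem[0xef]=0x30, sp=0xef
prologue: push r2 → mem[0xee]=0xb0, sp=0xee
prologue: push r4 → mem[0xed]=0x59, sp=0xed
body[0] sub  r3, r0, #63 → r3=0xf3
body[1] add  r3, r3, #18 → r3=0x05
body[2] sub  r3, r4, #20 → r3=0x45
body[3] sub  r1, r2, #8 → r1=0xa8
body[4] sub  r2, r2, #28 → r2=0x94
body[5] xor  r1, r2, r1 → r1=0x3c
body[6] sub  r1, r3, r0 → r1=0x13
body[7] sub  r4, r2, r2 → r4=0x00
epilogue: pop r4=0x59, sp=0xee
epilogue: pop r2=0xb0, sp=0xef
epilogue: pop r1=0x30, sp=0xf0
r1 is callee-saved → restored

REG = 0x30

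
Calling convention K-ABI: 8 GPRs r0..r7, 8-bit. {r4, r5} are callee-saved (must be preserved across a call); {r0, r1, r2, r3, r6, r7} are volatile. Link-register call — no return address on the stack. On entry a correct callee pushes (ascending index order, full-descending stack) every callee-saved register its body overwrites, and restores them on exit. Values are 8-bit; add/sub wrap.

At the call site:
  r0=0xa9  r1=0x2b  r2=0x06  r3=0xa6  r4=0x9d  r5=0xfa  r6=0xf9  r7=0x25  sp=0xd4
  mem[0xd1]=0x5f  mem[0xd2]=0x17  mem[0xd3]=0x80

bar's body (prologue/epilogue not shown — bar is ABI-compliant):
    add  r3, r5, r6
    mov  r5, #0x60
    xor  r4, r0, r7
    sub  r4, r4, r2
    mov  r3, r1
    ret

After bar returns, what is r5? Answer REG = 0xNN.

REG = 0xfa

prologue: push r4 → mem[0xd3]=0x9d, sp=0xd3
prologue: push r5 → mem[0xd2]=0xfa, sp=0xd2
body[0] add  r3, r5, r6 → r3=0xf3
body[1] mov  r5, #0x60 → r5=0x60
body[2] xor  r4, r0, r7 → r4=0x8c
body[3] sub  r4, r4, r2 → r4=0x86
body[4] mov  r3, r1 → r3=0x2b
epilogue: pop r5=0xfa, sp=0xd3
epilogue: pop r4=0x9d, sp=0xd4
r5 is callee-saved → restored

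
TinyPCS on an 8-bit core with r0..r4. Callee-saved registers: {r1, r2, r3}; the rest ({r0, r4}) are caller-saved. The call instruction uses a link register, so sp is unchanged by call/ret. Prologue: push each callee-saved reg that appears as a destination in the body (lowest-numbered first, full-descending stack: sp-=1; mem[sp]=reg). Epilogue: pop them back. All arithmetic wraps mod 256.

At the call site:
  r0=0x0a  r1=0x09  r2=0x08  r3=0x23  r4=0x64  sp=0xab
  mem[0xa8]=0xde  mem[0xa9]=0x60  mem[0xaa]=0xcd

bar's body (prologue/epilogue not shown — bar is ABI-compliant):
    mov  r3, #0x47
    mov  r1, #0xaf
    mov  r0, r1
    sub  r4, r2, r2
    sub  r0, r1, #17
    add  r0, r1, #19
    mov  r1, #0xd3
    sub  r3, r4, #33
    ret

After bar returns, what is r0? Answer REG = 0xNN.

prologue: push r1 -> mem[0xaa]=0x09, sp=0xaa
prologue: push r3 -> mem[0xa9]=0x23, sp=0xa9
body[0] mov  r3, #0x47 -> r3=0x47
body[1] mov  r1, #0xaf -> r1=0xaf
body[2] mov  r0, r1 -> r0=0xaf
body[3] sub  r4, r2, r2 -> r4=0x00
body[4] sub  r0, r1, #17 -> r0=0x9e
body[5] add  r0, r1, #19 -> r0=0xc2
body[6] mov  r1, #0xd3 -> r1=0xd3
body[7] sub  r3, r4, #33 -> r3=0xdf
epilogue: pop r3=0x23, sp=0xaa
epilogue: pop r1=0x09, sp=0xab
r0 is caller-saved -> body value

REG = 0xc2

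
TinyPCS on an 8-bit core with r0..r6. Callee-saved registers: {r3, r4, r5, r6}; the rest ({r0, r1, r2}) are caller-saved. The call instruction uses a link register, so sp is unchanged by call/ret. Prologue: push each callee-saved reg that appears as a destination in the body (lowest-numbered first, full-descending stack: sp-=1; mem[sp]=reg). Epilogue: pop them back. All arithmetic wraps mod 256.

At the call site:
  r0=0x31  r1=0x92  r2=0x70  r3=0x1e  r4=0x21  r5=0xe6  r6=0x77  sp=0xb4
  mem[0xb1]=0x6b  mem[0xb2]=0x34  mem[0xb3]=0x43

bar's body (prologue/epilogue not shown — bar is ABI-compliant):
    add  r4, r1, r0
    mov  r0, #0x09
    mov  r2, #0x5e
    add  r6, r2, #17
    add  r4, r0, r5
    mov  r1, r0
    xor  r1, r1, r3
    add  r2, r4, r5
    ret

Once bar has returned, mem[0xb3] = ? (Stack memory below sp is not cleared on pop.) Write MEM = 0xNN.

MEM = 0x21

prologue: push r4 -> mem[0xb3]=0x21, sp=0xb3
prologue: push r6 -> mem[0xb2]=0x77, sp=0xb2
body[0] add  r4, r1, r0 -> r4=0xc3
body[1] mov  r0, #0x09 -> r0=0x09
body[2] mov  r2, #0x5e -> r2=0x5e
body[3] add  r6, r2, #17 -> r6=0x6f
body[4] add  r4, r0, r5 -> r4=0xef
body[5] mov  r1, r0 -> r1=0x09
body[6] xor  r1, r1, r3 -> r1=0x17
body[7] add  r2, r4, r5 -> r2=0xd5
epilogue: pop r6=0x77, sp=0xb3
epilogue: pop r4=0x21, sp=0xb4
prologue pushed ['r4', 'r6'] at ['0xb3', '0xb2']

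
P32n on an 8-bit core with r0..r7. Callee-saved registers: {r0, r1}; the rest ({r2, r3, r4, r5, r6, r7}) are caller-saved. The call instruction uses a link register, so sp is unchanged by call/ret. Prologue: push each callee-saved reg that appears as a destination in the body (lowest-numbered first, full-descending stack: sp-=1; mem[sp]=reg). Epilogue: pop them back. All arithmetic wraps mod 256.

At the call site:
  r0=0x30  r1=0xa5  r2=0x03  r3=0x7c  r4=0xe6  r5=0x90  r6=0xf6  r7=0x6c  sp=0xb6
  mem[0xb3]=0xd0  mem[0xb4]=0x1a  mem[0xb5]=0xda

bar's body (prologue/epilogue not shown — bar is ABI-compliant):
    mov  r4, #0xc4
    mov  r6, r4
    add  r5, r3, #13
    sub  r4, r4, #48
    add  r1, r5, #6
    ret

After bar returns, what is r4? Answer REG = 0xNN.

REG = 0x94

prologue: push r1 -> mem[0xb5]=0xa5, sp=0xb5
body[0] mov  r4, #0xc4 -> r4=0xc4
body[1] mov  r6, r4 -> r6=0xc4
body[2] add  r5, r3, #13 -> r5=0x89
body[3] sub  r4, r4, #48 -> r4=0x94
body[4] add  r1, r5, #6 -> r1=0x8f
epilogue: pop r1=0xa5, sp=0xb6
r4 is caller-saved -> body value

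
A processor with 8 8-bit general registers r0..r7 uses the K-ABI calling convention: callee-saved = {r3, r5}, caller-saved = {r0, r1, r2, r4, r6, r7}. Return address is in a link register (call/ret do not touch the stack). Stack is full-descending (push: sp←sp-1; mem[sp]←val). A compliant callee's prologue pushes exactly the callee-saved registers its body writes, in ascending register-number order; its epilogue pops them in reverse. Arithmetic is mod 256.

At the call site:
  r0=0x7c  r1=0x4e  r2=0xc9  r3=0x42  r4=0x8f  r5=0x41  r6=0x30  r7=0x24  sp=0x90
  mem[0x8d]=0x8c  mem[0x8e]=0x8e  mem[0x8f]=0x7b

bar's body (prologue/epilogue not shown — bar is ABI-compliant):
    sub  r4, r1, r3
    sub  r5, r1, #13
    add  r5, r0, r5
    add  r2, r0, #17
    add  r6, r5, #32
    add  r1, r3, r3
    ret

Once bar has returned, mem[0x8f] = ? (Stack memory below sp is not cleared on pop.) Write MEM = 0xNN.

prologue: push r5 → mem[0x8f]=0x41, sp=0x8f
body[0] sub  r4, r1, r3 → r4=0x0c
body[1] sub  r5, r1, #13 → r5=0x41
body[2] add  r5, r0, r5 → r5=0xbd
body[3] add  r2, r0, #17 → r2=0x8d
body[4] add  r6, r5, #32 → r6=0xdd
body[5] add  r1, r3, r3 → r1=0x84
epilogue: pop r5=0x41, sp=0x90
prologue pushed ['r5'] at ['0x8f']

MEM = 0x41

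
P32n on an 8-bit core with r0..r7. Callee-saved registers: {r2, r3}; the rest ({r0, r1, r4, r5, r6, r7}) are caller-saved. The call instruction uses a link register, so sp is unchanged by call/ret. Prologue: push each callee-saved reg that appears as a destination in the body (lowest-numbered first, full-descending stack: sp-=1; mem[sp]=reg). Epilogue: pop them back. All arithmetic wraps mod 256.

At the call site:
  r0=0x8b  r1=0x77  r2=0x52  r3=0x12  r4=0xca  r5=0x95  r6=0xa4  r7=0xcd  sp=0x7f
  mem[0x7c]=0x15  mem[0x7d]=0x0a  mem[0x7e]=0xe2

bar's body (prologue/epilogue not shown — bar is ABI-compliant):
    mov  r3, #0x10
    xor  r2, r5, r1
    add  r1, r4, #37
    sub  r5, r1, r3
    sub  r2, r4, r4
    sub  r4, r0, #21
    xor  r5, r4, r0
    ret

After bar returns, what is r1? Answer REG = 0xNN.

REG = 0xef

prologue: push r2 → mem[0x7e]=0x52, sp=0x7e
prologue: push r3 → mem[0x7d]=0x12, sp=0x7d
body[0] mov  r3, #0x10 → r3=0x10
body[1] xor  r2, r5, r1 → r2=0xe2
body[2] add  r1, r4, #37 → r1=0xef
body[3] sub  r5, r1, r3 → r5=0xdf
body[4] sub  r2, r4, r4 → r2=0x00
body[5] sub  r4, r0, #21 → r4=0x76
body[6] xor  r5, r4, r0 → r5=0xfd
epilogue: pop r3=0x12, sp=0x7e
epilogue: pop r2=0x52, sp=0x7f
r1 is caller-saved → body value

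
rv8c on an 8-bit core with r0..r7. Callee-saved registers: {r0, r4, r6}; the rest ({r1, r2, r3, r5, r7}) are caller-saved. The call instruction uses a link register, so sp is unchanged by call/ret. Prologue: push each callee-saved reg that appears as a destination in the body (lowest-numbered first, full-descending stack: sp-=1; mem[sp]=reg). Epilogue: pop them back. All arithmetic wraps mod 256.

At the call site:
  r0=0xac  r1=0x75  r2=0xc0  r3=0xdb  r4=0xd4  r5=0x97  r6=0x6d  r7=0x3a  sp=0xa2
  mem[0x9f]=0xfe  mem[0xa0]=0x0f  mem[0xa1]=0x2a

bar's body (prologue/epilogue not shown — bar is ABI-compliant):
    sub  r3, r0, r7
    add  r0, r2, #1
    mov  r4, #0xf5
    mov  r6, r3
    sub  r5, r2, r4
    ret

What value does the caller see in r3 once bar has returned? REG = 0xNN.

prologue: push r0 → mem[0xa1]=0xac, sp=0xa1
prologue: push r4 → mem[0xa0]=0xd4, sp=0xa0
prologue: push r6 → mem[0x9f]=0x6d, sp=0x9f
body[0] sub  r3, r0, r7 → r3=0x72
body[1] add  r0, r2, #1 → r0=0xc1
body[2] mov  r4, #0xf5 → r4=0xf5
body[3] mov  r6, r3 → r6=0x72
body[4] sub  r5, r2, r4 → r5=0xcb
epilogue: pop r6=0x6d, sp=0xa0
epilogue: pop r4=0xd4, sp=0xa1
epilogue: pop r0=0xac, sp=0xa2
r3 is caller-saved → body value

REG = 0x72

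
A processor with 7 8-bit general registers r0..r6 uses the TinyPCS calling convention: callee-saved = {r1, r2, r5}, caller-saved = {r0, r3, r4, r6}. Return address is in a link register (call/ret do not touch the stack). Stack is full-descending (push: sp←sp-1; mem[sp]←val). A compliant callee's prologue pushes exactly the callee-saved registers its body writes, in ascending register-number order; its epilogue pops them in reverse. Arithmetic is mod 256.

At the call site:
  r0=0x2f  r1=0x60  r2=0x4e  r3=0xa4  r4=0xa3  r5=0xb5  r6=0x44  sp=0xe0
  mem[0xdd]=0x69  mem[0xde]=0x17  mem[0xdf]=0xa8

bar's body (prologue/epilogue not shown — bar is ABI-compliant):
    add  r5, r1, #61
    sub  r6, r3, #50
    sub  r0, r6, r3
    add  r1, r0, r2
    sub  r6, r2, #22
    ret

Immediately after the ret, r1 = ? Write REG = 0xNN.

prologue: push r1 → mem[0xdf]=0x60, sp=0xdf
prologue: push r5 → mem[0xde]=0xb5, sp=0xde
body[0] add  r5, r1, #61 → r5=0x9d
body[1] sub  r6, r3, #50 → r6=0x72
body[2] sub  r0, r6, r3 → r0=0xce
body[3] add  r1, r0, r2 → r1=0x1c
body[4] sub  r6, r2, #22 → r6=0x38
epilogue: pop r5=0xb5, sp=0xdf
epilogue: pop r1=0x60, sp=0xe0
r1 is callee-saved → restored

REG = 0x60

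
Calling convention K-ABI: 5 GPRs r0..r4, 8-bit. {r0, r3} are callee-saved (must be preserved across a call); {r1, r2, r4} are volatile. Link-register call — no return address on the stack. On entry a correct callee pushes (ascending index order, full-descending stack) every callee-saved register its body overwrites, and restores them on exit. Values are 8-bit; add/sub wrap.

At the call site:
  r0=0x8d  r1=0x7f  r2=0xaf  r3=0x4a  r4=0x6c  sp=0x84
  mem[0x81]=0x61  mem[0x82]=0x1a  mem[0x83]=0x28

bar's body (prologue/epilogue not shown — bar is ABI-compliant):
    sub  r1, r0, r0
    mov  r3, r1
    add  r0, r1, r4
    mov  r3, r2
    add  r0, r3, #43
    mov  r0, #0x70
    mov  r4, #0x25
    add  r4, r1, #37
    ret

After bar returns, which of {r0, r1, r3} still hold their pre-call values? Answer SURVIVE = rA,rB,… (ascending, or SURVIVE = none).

prologue: push r0 → mem[0x83]=0x8d, sp=0x83
prologue: push r3 → mem[0x82]=0x4a, sp=0x82
body[0] sub  r1, r0, r0 → r1=0x00
body[1] mov  r3, r1 → r3=0x00
body[2] add  r0, r1, r4 → r0=0x6c
body[3] mov  r3, r2 → r3=0xaf
body[4] add  r0, r3, #43 → r0=0xda
body[5] mov  r0, #0x70 → r0=0x70
body[6] mov  r4, #0x25 → r4=0x25
body[7] add  r4, r1, #37 → r4=0x25
epilogue: pop r3=0x4a, sp=0x83
epilogue: pop r0=0x8d, sp=0x84
r0: callee-saved, written=True
r1: caller-saved, written=True
r3: callee-saved, written=True

SURVIVE = r0,r3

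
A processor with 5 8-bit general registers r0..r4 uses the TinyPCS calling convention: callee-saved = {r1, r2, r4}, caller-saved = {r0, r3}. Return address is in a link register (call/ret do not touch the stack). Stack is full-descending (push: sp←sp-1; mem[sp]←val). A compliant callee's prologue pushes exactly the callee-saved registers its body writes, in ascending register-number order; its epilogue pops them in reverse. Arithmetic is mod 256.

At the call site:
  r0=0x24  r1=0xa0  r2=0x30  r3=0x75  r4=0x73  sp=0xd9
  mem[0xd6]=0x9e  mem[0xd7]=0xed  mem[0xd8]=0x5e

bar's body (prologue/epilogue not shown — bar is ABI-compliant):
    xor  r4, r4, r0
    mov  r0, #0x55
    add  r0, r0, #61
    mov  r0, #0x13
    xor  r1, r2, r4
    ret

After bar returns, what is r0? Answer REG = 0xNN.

prologue: push r1 -> mem[0xd8]=0xa0, sp=0xd8
prologue: push r4 -> mem[0xd7]=0x73, sp=0xd7
body[0] xor  r4, r4, r0 -> r4=0x57
body[1] mov  r0, #0x55 -> r0=0x55
body[2] add  r0, r0, #61 -> r0=0x92
body[3] mov  r0, #0x13 -> r0=0x13
body[4] xor  r1, r2, r4 -> r1=0x67
epilogue: pop r4=0x73, sp=0xd8
epilogue: pop r1=0xa0, sp=0xd9
r0 is caller-saved -> body value

REG = 0x13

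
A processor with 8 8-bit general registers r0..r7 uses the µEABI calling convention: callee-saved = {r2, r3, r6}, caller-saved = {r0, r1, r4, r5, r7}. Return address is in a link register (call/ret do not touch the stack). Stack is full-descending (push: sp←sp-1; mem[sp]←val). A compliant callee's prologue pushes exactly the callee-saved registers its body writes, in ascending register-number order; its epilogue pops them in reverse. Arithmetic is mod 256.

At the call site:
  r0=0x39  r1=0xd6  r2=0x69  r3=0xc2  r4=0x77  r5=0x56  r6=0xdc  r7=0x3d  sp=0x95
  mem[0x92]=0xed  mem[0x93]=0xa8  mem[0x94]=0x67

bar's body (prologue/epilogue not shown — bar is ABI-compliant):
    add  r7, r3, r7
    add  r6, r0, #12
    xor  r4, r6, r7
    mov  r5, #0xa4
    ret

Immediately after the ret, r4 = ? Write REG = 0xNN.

prologue: push r6 -> mem[0x94]=0xdc, sp=0x94
body[0] add  r7, r3, r7 -> r7=0xff
body[1] add  r6, r0, #12 -> r6=0x45
body[2] xor  r4, r6, r7 -> r4=0xba
body[3] mov  r5, #0xa4 -> r5=0xa4
epilogue: pop r6=0xdc, sp=0x95
r4 is caller-saved -> body value

REG = 0xba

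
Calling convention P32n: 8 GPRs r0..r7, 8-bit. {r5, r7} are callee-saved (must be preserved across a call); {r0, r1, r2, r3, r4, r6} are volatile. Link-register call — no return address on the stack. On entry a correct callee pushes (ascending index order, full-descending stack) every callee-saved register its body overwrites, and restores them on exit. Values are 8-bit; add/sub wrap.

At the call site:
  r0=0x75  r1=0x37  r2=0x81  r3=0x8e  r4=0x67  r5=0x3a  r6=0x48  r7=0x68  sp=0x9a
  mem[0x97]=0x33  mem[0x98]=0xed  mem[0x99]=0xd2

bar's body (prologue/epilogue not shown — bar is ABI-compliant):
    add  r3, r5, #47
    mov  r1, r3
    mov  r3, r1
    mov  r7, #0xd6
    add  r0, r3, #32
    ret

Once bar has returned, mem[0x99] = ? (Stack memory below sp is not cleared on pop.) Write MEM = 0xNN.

MEM = 0x68

prologue: push r7 -> mem[0x99]=0x68, sp=0x99
body[0] add  r3, r5, #47 -> r3=0x69
body[1] mov  r1, r3 -> r1=0x69
body[2] mov  r3, r1 -> r3=0x69
body[3] mov  r7, #0xd6 -> r7=0xd6
body[4] add  r0, r3, #32 -> r0=0x89
epilogue: pop r7=0x68, sp=0x9a
prologue pushed ['r7'] at ['0x99']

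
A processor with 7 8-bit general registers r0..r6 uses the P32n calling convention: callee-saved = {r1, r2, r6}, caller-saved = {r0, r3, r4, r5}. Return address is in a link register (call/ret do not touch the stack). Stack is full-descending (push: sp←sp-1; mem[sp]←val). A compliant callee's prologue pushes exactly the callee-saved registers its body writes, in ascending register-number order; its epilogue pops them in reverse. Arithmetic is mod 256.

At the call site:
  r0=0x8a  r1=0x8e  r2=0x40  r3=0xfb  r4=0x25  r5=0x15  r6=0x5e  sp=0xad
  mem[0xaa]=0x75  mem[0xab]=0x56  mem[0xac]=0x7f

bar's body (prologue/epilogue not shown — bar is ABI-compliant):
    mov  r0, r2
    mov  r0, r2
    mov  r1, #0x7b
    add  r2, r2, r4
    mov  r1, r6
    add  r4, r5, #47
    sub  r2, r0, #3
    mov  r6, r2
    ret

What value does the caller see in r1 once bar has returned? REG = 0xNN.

prologue: push r1 -> mem[0xac]=0x8e, sp=0xac
prologue: push r2 -> mem[0xab]=0x40, sp=0xab
prologue: push r6 -> mem[0xaa]=0x5e, sp=0xaa
body[0] mov  r0, r2 -> r0=0x40
body[1] mov  r0, r2 -> r0=0x40
body[2] mov  r1, #0x7b -> r1=0x7b
body[3] add  r2, r2, r4 -> r2=0x65
body[4] mov  r1, r6 -> r1=0x5e
body[5] add  r4, r5, #47 -> r4=0x44
body[6] sub  r2, r0, #3 -> r2=0x3d
body[7] mov  r6, r2 -> r6=0x3d
epilogue: pop r6=0x5e, sp=0xab
epilogue: pop r2=0x40, sp=0xac
epilogue: pop r1=0x8e, sp=0xad
r1 is callee-saved -> restored

REG = 0x8e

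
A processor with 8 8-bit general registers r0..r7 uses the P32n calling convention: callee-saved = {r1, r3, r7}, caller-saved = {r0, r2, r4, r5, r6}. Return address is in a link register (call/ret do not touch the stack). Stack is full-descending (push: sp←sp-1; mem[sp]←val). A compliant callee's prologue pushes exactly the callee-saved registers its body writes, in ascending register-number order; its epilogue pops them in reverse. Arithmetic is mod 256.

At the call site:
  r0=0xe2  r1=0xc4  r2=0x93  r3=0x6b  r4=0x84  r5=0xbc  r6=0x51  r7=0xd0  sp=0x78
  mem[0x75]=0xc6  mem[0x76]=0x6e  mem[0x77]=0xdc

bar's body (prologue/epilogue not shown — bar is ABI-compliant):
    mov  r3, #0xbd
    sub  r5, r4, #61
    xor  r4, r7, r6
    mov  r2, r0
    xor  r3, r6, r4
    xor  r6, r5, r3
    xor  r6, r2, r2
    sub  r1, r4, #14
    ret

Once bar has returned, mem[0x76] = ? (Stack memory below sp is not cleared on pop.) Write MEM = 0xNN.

MEM = 0x6b

prologue: push r1 → mem[0x77]=0xc4, sp=0x77
prologue: push r3 → mem[0x76]=0x6b, sp=0x76
body[0] mov  r3, #0xbd → r3=0xbd
body[1] sub  r5, r4, #61 → r5=0x47
body[2] xor  r4, r7, r6 → r4=0x81
body[3] mov  r2, r0 → r2=0xe2
body[4] xor  r3, r6, r4 → r3=0xd0
body[5] xor  r6, r5, r3 → r6=0x97
body[6] xor  r6, r2, r2 → r6=0x00
body[7] sub  r1, r4, #14 → r1=0x73
epilogue: pop r3=0x6b, sp=0x77
epilogue: pop r1=0xc4, sp=0x78
prologue pushed ['r1', 'r3'] at ['0x77', '0x76']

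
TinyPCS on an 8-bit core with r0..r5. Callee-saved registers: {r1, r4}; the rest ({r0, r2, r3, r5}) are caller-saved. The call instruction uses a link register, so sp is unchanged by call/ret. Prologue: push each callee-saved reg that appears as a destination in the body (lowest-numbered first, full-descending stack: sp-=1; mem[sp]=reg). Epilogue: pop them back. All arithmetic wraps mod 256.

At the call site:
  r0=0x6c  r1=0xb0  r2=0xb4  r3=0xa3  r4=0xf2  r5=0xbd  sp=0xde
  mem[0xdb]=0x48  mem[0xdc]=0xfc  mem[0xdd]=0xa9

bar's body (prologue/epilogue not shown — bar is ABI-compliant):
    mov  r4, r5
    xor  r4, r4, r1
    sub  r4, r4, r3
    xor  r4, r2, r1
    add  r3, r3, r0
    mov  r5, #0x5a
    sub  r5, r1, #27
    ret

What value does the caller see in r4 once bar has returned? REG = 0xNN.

prologue: push r4 -> mem[0xdd]=0xf2, sp=0xdd
body[0] mov  r4, r5 -> r4=0xbd
body[1] xor  r4, r4, r1 -> r4=0x0d
body[2] sub  r4, r4, r3 -> r4=0x6a
body[3] xor  r4, r2, r1 -> r4=0x04
body[4] add  r3, r3, r0 -> r3=0x0f
body[5] mov  r5, #0x5a -> r5=0x5a
body[6] sub  r5, r1, #27 -> r5=0x95
epilogue: pop r4=0xf2, sp=0xde
r4 is callee-saved -> restored

REG = 0xf2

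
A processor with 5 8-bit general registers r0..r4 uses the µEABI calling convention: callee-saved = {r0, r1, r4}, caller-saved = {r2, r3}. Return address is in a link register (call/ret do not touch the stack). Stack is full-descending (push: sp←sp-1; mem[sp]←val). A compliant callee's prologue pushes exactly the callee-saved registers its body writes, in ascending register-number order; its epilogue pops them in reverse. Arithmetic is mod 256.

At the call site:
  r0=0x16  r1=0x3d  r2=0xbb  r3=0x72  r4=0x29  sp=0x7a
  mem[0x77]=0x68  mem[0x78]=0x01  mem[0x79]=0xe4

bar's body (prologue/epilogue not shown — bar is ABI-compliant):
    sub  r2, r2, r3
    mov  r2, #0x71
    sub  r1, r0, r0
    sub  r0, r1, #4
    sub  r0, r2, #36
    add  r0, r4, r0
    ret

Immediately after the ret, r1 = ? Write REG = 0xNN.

REG = 0x3d

prologue: push r0 → mem[0x79]=0x16, sp=0x79
prologue: push r1 → mem[0x78]=0x3d, sp=0x78
body[0] sub  r2, r2, r3 → r2=0x49
body[1] mov  r2, #0x71 → r2=0x71
body[2] sub  r1, r0, r0 → r1=0x00
body[3] sub  r0, r1, #4 → r0=0xfc
body[4] sub  r0, r2, #36 → r0=0x4d
body[5] add  r0, r4, r0 → r0=0x76
epilogue: pop r1=0x3d, sp=0x79
epilogue: pop r0=0x16, sp=0x7a
r1 is callee-saved → restored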